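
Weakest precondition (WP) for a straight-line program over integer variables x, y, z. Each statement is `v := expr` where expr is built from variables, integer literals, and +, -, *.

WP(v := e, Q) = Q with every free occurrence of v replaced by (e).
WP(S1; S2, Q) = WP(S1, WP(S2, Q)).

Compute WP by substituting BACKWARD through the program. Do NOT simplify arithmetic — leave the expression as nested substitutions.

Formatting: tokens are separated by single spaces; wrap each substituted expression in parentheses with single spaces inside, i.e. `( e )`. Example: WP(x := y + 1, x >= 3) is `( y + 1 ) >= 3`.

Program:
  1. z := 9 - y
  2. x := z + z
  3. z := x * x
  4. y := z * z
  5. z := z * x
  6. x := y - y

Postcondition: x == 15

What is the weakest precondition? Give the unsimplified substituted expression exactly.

Answer: ( ( ( ( ( 9 - y ) + ( 9 - y ) ) * ( ( 9 - y ) + ( 9 - y ) ) ) * ( ( ( 9 - y ) + ( 9 - y ) ) * ( ( 9 - y ) + ( 9 - y ) ) ) ) - ( ( ( ( 9 - y ) + ( 9 - y ) ) * ( ( 9 - y ) + ( 9 - y ) ) ) * ( ( ( 9 - y ) + ( 9 - y ) ) * ( ( 9 - y ) + ( 9 - y ) ) ) ) ) == 15

Derivation:
post: x == 15
stmt 6: x := y - y  -- replace 1 occurrence(s) of x with (y - y)
  => ( y - y ) == 15
stmt 5: z := z * x  -- replace 0 occurrence(s) of z with (z * x)
  => ( y - y ) == 15
stmt 4: y := z * z  -- replace 2 occurrence(s) of y with (z * z)
  => ( ( z * z ) - ( z * z ) ) == 15
stmt 3: z := x * x  -- replace 4 occurrence(s) of z with (x * x)
  => ( ( ( x * x ) * ( x * x ) ) - ( ( x * x ) * ( x * x ) ) ) == 15
stmt 2: x := z + z  -- replace 8 occurrence(s) of x with (z + z)
  => ( ( ( ( z + z ) * ( z + z ) ) * ( ( z + z ) * ( z + z ) ) ) - ( ( ( z + z ) * ( z + z ) ) * ( ( z + z ) * ( z + z ) ) ) ) == 15
stmt 1: z := 9 - y  -- replace 16 occurrence(s) of z with (9 - y)
  => ( ( ( ( ( 9 - y ) + ( 9 - y ) ) * ( ( 9 - y ) + ( 9 - y ) ) ) * ( ( ( 9 - y ) + ( 9 - y ) ) * ( ( 9 - y ) + ( 9 - y ) ) ) ) - ( ( ( ( 9 - y ) + ( 9 - y ) ) * ( ( 9 - y ) + ( 9 - y ) ) ) * ( ( ( 9 - y ) + ( 9 - y ) ) * ( ( 9 - y ) + ( 9 - y ) ) ) ) ) == 15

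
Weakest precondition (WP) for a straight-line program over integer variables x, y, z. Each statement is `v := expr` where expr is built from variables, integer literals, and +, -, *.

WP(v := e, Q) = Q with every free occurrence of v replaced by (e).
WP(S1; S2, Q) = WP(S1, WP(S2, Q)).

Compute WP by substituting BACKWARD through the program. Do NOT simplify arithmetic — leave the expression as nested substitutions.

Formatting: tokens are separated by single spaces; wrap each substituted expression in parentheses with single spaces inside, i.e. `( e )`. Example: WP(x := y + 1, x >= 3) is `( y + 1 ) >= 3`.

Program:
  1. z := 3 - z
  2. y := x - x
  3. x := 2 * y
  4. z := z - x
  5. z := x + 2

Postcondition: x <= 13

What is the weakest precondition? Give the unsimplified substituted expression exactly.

Answer: ( 2 * ( x - x ) ) <= 13

Derivation:
post: x <= 13
stmt 5: z := x + 2  -- replace 0 occurrence(s) of z with (x + 2)
  => x <= 13
stmt 4: z := z - x  -- replace 0 occurrence(s) of z with (z - x)
  => x <= 13
stmt 3: x := 2 * y  -- replace 1 occurrence(s) of x with (2 * y)
  => ( 2 * y ) <= 13
stmt 2: y := x - x  -- replace 1 occurrence(s) of y with (x - x)
  => ( 2 * ( x - x ) ) <= 13
stmt 1: z := 3 - z  -- replace 0 occurrence(s) of z with (3 - z)
  => ( 2 * ( x - x ) ) <= 13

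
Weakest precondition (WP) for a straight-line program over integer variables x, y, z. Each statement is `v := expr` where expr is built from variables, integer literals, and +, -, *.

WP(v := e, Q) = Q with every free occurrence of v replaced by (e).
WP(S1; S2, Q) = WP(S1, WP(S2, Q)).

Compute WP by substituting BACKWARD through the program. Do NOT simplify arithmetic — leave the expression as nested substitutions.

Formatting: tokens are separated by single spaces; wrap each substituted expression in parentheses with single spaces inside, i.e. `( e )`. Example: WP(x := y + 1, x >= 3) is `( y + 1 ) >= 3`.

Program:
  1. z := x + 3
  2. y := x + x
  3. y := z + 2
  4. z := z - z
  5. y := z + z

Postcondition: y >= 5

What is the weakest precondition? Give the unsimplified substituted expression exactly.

post: y >= 5
stmt 5: y := z + z  -- replace 1 occurrence(s) of y with (z + z)
  => ( z + z ) >= 5
stmt 4: z := z - z  -- replace 2 occurrence(s) of z with (z - z)
  => ( ( z - z ) + ( z - z ) ) >= 5
stmt 3: y := z + 2  -- replace 0 occurrence(s) of y with (z + 2)
  => ( ( z - z ) + ( z - z ) ) >= 5
stmt 2: y := x + x  -- replace 0 occurrence(s) of y with (x + x)
  => ( ( z - z ) + ( z - z ) ) >= 5
stmt 1: z := x + 3  -- replace 4 occurrence(s) of z with (x + 3)
  => ( ( ( x + 3 ) - ( x + 3 ) ) + ( ( x + 3 ) - ( x + 3 ) ) ) >= 5

Answer: ( ( ( x + 3 ) - ( x + 3 ) ) + ( ( x + 3 ) - ( x + 3 ) ) ) >= 5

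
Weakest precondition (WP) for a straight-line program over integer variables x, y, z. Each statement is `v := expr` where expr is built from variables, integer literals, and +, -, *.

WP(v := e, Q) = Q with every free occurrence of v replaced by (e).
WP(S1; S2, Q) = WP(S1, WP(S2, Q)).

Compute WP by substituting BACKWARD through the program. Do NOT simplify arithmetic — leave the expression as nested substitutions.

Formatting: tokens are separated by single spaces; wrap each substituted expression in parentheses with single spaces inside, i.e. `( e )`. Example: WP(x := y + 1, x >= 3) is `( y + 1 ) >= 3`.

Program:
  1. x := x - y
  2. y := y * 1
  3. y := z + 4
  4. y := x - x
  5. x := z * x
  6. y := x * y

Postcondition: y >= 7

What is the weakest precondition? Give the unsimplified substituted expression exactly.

post: y >= 7
stmt 6: y := x * y  -- replace 1 occurrence(s) of y with (x * y)
  => ( x * y ) >= 7
stmt 5: x := z * x  -- replace 1 occurrence(s) of x with (z * x)
  => ( ( z * x ) * y ) >= 7
stmt 4: y := x - x  -- replace 1 occurrence(s) of y with (x - x)
  => ( ( z * x ) * ( x - x ) ) >= 7
stmt 3: y := z + 4  -- replace 0 occurrence(s) of y with (z + 4)
  => ( ( z * x ) * ( x - x ) ) >= 7
stmt 2: y := y * 1  -- replace 0 occurrence(s) of y with (y * 1)
  => ( ( z * x ) * ( x - x ) ) >= 7
stmt 1: x := x - y  -- replace 3 occurrence(s) of x with (x - y)
  => ( ( z * ( x - y ) ) * ( ( x - y ) - ( x - y ) ) ) >= 7

Answer: ( ( z * ( x - y ) ) * ( ( x - y ) - ( x - y ) ) ) >= 7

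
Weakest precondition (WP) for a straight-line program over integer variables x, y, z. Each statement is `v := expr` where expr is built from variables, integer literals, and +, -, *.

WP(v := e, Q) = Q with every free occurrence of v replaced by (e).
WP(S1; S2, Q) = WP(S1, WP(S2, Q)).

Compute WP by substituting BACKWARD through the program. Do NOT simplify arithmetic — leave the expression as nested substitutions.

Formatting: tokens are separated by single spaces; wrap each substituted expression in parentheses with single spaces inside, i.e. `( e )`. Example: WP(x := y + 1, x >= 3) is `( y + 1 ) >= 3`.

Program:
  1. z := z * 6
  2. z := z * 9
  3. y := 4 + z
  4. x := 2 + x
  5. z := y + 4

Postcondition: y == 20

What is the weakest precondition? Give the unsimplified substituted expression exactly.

post: y == 20
stmt 5: z := y + 4  -- replace 0 occurrence(s) of z with (y + 4)
  => y == 20
stmt 4: x := 2 + x  -- replace 0 occurrence(s) of x with (2 + x)
  => y == 20
stmt 3: y := 4 + z  -- replace 1 occurrence(s) of y with (4 + z)
  => ( 4 + z ) == 20
stmt 2: z := z * 9  -- replace 1 occurrence(s) of z with (z * 9)
  => ( 4 + ( z * 9 ) ) == 20
stmt 1: z := z * 6  -- replace 1 occurrence(s) of z with (z * 6)
  => ( 4 + ( ( z * 6 ) * 9 ) ) == 20

Answer: ( 4 + ( ( z * 6 ) * 9 ) ) == 20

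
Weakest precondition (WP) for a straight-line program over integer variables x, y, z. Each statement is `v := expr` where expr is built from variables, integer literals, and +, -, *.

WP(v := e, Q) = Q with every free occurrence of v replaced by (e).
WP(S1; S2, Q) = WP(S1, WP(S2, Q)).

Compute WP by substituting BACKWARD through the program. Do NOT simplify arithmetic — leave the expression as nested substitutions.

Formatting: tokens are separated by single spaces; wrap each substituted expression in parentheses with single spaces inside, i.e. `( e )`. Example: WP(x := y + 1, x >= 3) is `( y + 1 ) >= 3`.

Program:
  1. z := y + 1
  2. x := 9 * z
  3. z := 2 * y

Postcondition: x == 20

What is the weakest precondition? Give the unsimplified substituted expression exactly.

post: x == 20
stmt 3: z := 2 * y  -- replace 0 occurrence(s) of z with (2 * y)
  => x == 20
stmt 2: x := 9 * z  -- replace 1 occurrence(s) of x with (9 * z)
  => ( 9 * z ) == 20
stmt 1: z := y + 1  -- replace 1 occurrence(s) of z with (y + 1)
  => ( 9 * ( y + 1 ) ) == 20

Answer: ( 9 * ( y + 1 ) ) == 20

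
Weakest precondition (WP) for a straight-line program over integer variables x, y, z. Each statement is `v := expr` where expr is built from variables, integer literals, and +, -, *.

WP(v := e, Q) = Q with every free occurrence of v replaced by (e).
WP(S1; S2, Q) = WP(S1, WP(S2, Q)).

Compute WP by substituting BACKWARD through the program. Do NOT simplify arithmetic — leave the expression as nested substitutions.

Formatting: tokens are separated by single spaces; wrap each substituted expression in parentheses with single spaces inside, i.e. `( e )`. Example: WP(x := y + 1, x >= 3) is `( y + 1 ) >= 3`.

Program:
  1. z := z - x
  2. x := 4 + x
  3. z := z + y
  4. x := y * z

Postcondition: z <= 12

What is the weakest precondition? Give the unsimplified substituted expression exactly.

Answer: ( ( z - x ) + y ) <= 12

Derivation:
post: z <= 12
stmt 4: x := y * z  -- replace 0 occurrence(s) of x with (y * z)
  => z <= 12
stmt 3: z := z + y  -- replace 1 occurrence(s) of z with (z + y)
  => ( z + y ) <= 12
stmt 2: x := 4 + x  -- replace 0 occurrence(s) of x with (4 + x)
  => ( z + y ) <= 12
stmt 1: z := z - x  -- replace 1 occurrence(s) of z with (z - x)
  => ( ( z - x ) + y ) <= 12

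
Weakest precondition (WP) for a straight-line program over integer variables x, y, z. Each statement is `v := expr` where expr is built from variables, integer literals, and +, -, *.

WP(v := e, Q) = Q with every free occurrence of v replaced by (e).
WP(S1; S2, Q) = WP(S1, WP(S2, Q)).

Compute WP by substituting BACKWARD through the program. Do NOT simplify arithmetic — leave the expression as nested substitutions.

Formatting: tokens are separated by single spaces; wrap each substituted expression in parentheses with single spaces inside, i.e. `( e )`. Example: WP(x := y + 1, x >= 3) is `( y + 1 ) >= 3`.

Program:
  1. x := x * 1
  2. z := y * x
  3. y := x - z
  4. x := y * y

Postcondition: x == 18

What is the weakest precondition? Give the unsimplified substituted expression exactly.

post: x == 18
stmt 4: x := y * y  -- replace 1 occurrence(s) of x with (y * y)
  => ( y * y ) == 18
stmt 3: y := x - z  -- replace 2 occurrence(s) of y with (x - z)
  => ( ( x - z ) * ( x - z ) ) == 18
stmt 2: z := y * x  -- replace 2 occurrence(s) of z with (y * x)
  => ( ( x - ( y * x ) ) * ( x - ( y * x ) ) ) == 18
stmt 1: x := x * 1  -- replace 4 occurrence(s) of x with (x * 1)
  => ( ( ( x * 1 ) - ( y * ( x * 1 ) ) ) * ( ( x * 1 ) - ( y * ( x * 1 ) ) ) ) == 18

Answer: ( ( ( x * 1 ) - ( y * ( x * 1 ) ) ) * ( ( x * 1 ) - ( y * ( x * 1 ) ) ) ) == 18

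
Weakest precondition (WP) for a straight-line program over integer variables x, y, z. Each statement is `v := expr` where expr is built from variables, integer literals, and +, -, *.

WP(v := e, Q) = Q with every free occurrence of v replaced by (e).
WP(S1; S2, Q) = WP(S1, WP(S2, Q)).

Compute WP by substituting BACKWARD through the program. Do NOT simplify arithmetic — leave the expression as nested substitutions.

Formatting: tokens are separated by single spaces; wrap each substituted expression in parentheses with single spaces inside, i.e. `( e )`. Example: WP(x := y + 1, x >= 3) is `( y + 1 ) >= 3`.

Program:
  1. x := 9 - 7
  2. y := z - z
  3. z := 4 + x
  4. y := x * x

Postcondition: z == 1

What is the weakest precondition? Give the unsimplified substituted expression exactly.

post: z == 1
stmt 4: y := x * x  -- replace 0 occurrence(s) of y with (x * x)
  => z == 1
stmt 3: z := 4 + x  -- replace 1 occurrence(s) of z with (4 + x)
  => ( 4 + x ) == 1
stmt 2: y := z - z  -- replace 0 occurrence(s) of y with (z - z)
  => ( 4 + x ) == 1
stmt 1: x := 9 - 7  -- replace 1 occurrence(s) of x with (9 - 7)
  => ( 4 + ( 9 - 7 ) ) == 1

Answer: ( 4 + ( 9 - 7 ) ) == 1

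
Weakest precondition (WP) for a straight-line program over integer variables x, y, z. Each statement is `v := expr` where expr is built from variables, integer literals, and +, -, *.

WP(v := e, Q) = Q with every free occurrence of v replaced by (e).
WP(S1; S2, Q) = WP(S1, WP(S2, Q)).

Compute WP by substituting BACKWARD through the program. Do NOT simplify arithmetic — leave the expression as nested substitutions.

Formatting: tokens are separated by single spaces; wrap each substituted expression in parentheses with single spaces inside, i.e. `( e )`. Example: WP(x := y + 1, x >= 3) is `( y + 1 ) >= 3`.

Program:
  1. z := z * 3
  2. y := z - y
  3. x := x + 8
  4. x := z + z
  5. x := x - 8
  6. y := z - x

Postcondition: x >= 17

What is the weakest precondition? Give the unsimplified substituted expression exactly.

post: x >= 17
stmt 6: y := z - x  -- replace 0 occurrence(s) of y with (z - x)
  => x >= 17
stmt 5: x := x - 8  -- replace 1 occurrence(s) of x with (x - 8)
  => ( x - 8 ) >= 17
stmt 4: x := z + z  -- replace 1 occurrence(s) of x with (z + z)
  => ( ( z + z ) - 8 ) >= 17
stmt 3: x := x + 8  -- replace 0 occurrence(s) of x with (x + 8)
  => ( ( z + z ) - 8 ) >= 17
stmt 2: y := z - y  -- replace 0 occurrence(s) of y with (z - y)
  => ( ( z + z ) - 8 ) >= 17
stmt 1: z := z * 3  -- replace 2 occurrence(s) of z with (z * 3)
  => ( ( ( z * 3 ) + ( z * 3 ) ) - 8 ) >= 17

Answer: ( ( ( z * 3 ) + ( z * 3 ) ) - 8 ) >= 17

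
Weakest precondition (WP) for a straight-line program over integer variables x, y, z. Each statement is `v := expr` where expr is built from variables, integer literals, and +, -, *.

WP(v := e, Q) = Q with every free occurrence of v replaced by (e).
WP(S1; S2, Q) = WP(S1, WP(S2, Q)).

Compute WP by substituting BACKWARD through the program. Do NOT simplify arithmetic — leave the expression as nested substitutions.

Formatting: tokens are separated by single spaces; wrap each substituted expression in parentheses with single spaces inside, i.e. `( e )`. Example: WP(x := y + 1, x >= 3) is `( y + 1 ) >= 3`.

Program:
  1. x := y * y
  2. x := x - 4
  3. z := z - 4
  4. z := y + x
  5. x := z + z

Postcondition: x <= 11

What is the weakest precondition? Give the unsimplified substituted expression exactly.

post: x <= 11
stmt 5: x := z + z  -- replace 1 occurrence(s) of x with (z + z)
  => ( z + z ) <= 11
stmt 4: z := y + x  -- replace 2 occurrence(s) of z with (y + x)
  => ( ( y + x ) + ( y + x ) ) <= 11
stmt 3: z := z - 4  -- replace 0 occurrence(s) of z with (z - 4)
  => ( ( y + x ) + ( y + x ) ) <= 11
stmt 2: x := x - 4  -- replace 2 occurrence(s) of x with (x - 4)
  => ( ( y + ( x - 4 ) ) + ( y + ( x - 4 ) ) ) <= 11
stmt 1: x := y * y  -- replace 2 occurrence(s) of x with (y * y)
  => ( ( y + ( ( y * y ) - 4 ) ) + ( y + ( ( y * y ) - 4 ) ) ) <= 11

Answer: ( ( y + ( ( y * y ) - 4 ) ) + ( y + ( ( y * y ) - 4 ) ) ) <= 11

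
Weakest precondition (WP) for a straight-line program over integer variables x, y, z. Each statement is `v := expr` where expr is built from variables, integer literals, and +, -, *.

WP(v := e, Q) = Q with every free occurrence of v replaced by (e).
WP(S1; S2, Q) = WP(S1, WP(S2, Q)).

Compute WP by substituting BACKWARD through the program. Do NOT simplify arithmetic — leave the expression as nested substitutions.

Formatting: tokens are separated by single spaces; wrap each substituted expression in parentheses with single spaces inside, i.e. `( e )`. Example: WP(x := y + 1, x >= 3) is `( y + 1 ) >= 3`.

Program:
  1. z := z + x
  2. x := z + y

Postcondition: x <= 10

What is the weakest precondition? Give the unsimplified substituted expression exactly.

post: x <= 10
stmt 2: x := z + y  -- replace 1 occurrence(s) of x with (z + y)
  => ( z + y ) <= 10
stmt 1: z := z + x  -- replace 1 occurrence(s) of z with (z + x)
  => ( ( z + x ) + y ) <= 10

Answer: ( ( z + x ) + y ) <= 10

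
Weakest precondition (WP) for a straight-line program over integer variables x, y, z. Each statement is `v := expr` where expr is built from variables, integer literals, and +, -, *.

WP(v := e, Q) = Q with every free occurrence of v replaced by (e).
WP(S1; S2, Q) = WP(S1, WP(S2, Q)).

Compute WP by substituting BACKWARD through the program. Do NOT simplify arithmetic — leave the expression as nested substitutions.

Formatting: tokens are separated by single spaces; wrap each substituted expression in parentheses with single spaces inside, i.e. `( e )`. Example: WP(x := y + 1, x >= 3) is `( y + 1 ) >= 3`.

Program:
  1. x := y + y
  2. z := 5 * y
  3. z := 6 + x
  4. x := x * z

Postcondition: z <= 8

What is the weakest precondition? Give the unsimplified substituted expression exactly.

Answer: ( 6 + ( y + y ) ) <= 8

Derivation:
post: z <= 8
stmt 4: x := x * z  -- replace 0 occurrence(s) of x with (x * z)
  => z <= 8
stmt 3: z := 6 + x  -- replace 1 occurrence(s) of z with (6 + x)
  => ( 6 + x ) <= 8
stmt 2: z := 5 * y  -- replace 0 occurrence(s) of z with (5 * y)
  => ( 6 + x ) <= 8
stmt 1: x := y + y  -- replace 1 occurrence(s) of x with (y + y)
  => ( 6 + ( y + y ) ) <= 8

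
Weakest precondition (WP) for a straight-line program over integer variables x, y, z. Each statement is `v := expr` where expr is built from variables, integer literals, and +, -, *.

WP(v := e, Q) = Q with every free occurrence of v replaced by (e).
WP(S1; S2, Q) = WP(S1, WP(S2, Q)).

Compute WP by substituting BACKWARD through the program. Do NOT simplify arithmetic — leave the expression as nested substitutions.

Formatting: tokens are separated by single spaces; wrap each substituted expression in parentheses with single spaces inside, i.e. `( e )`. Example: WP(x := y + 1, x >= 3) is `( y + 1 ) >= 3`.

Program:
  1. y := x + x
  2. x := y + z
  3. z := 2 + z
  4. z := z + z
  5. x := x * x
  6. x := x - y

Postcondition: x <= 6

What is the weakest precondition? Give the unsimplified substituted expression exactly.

Answer: ( ( ( ( x + x ) + z ) * ( ( x + x ) + z ) ) - ( x + x ) ) <= 6

Derivation:
post: x <= 6
stmt 6: x := x - y  -- replace 1 occurrence(s) of x with (x - y)
  => ( x - y ) <= 6
stmt 5: x := x * x  -- replace 1 occurrence(s) of x with (x * x)
  => ( ( x * x ) - y ) <= 6
stmt 4: z := z + z  -- replace 0 occurrence(s) of z with (z + z)
  => ( ( x * x ) - y ) <= 6
stmt 3: z := 2 + z  -- replace 0 occurrence(s) of z with (2 + z)
  => ( ( x * x ) - y ) <= 6
stmt 2: x := y + z  -- replace 2 occurrence(s) of x with (y + z)
  => ( ( ( y + z ) * ( y + z ) ) - y ) <= 6
stmt 1: y := x + x  -- replace 3 occurrence(s) of y with (x + x)
  => ( ( ( ( x + x ) + z ) * ( ( x + x ) + z ) ) - ( x + x ) ) <= 6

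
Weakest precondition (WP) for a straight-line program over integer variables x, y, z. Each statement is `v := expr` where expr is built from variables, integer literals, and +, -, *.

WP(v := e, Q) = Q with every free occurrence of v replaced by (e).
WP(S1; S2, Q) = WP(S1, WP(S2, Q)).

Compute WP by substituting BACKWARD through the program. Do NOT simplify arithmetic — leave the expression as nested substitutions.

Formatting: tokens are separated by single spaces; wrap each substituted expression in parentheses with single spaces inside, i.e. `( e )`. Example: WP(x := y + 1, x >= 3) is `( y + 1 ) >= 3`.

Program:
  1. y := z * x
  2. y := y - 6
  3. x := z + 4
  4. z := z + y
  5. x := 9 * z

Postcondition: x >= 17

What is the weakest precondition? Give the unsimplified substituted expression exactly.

post: x >= 17
stmt 5: x := 9 * z  -- replace 1 occurrence(s) of x with (9 * z)
  => ( 9 * z ) >= 17
stmt 4: z := z + y  -- replace 1 occurrence(s) of z with (z + y)
  => ( 9 * ( z + y ) ) >= 17
stmt 3: x := z + 4  -- replace 0 occurrence(s) of x with (z + 4)
  => ( 9 * ( z + y ) ) >= 17
stmt 2: y := y - 6  -- replace 1 occurrence(s) of y with (y - 6)
  => ( 9 * ( z + ( y - 6 ) ) ) >= 17
stmt 1: y := z * x  -- replace 1 occurrence(s) of y with (z * x)
  => ( 9 * ( z + ( ( z * x ) - 6 ) ) ) >= 17

Answer: ( 9 * ( z + ( ( z * x ) - 6 ) ) ) >= 17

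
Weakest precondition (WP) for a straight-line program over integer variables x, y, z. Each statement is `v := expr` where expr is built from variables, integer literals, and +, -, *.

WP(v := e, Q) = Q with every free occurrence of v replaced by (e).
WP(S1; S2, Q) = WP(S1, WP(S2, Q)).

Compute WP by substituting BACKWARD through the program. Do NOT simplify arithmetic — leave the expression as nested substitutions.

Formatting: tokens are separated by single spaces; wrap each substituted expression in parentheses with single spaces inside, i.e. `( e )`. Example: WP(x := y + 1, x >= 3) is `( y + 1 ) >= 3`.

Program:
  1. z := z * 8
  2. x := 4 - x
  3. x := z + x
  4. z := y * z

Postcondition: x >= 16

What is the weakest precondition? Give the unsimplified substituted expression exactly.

post: x >= 16
stmt 4: z := y * z  -- replace 0 occurrence(s) of z with (y * z)
  => x >= 16
stmt 3: x := z + x  -- replace 1 occurrence(s) of x with (z + x)
  => ( z + x ) >= 16
stmt 2: x := 4 - x  -- replace 1 occurrence(s) of x with (4 - x)
  => ( z + ( 4 - x ) ) >= 16
stmt 1: z := z * 8  -- replace 1 occurrence(s) of z with (z * 8)
  => ( ( z * 8 ) + ( 4 - x ) ) >= 16

Answer: ( ( z * 8 ) + ( 4 - x ) ) >= 16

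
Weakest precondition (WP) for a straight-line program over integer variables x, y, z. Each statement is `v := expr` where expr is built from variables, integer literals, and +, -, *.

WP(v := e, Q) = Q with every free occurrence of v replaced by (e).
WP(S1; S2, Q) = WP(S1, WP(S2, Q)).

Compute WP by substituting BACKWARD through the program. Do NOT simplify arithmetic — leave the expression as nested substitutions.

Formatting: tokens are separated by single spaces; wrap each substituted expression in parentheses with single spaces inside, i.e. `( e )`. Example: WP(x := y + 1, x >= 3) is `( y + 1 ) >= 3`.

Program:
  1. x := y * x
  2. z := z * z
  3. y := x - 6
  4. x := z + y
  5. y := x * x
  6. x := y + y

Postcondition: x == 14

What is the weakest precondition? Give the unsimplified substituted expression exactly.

post: x == 14
stmt 6: x := y + y  -- replace 1 occurrence(s) of x with (y + y)
  => ( y + y ) == 14
stmt 5: y := x * x  -- replace 2 occurrence(s) of y with (x * x)
  => ( ( x * x ) + ( x * x ) ) == 14
stmt 4: x := z + y  -- replace 4 occurrence(s) of x with (z + y)
  => ( ( ( z + y ) * ( z + y ) ) + ( ( z + y ) * ( z + y ) ) ) == 14
stmt 3: y := x - 6  -- replace 4 occurrence(s) of y with (x - 6)
  => ( ( ( z + ( x - 6 ) ) * ( z + ( x - 6 ) ) ) + ( ( z + ( x - 6 ) ) * ( z + ( x - 6 ) ) ) ) == 14
stmt 2: z := z * z  -- replace 4 occurrence(s) of z with (z * z)
  => ( ( ( ( z * z ) + ( x - 6 ) ) * ( ( z * z ) + ( x - 6 ) ) ) + ( ( ( z * z ) + ( x - 6 ) ) * ( ( z * z ) + ( x - 6 ) ) ) ) == 14
stmt 1: x := y * x  -- replace 4 occurrence(s) of x with (y * x)
  => ( ( ( ( z * z ) + ( ( y * x ) - 6 ) ) * ( ( z * z ) + ( ( y * x ) - 6 ) ) ) + ( ( ( z * z ) + ( ( y * x ) - 6 ) ) * ( ( z * z ) + ( ( y * x ) - 6 ) ) ) ) == 14

Answer: ( ( ( ( z * z ) + ( ( y * x ) - 6 ) ) * ( ( z * z ) + ( ( y * x ) - 6 ) ) ) + ( ( ( z * z ) + ( ( y * x ) - 6 ) ) * ( ( z * z ) + ( ( y * x ) - 6 ) ) ) ) == 14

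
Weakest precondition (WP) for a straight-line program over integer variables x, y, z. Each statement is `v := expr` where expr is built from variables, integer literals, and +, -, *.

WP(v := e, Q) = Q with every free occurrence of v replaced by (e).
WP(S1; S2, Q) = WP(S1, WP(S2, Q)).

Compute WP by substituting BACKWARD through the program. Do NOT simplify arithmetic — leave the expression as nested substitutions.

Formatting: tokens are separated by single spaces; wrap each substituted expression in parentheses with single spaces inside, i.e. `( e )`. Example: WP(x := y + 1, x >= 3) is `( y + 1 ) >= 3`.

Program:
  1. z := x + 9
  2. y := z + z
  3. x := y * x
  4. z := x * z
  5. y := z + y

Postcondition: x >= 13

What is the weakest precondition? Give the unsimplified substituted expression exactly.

Answer: ( ( ( x + 9 ) + ( x + 9 ) ) * x ) >= 13

Derivation:
post: x >= 13
stmt 5: y := z + y  -- replace 0 occurrence(s) of y with (z + y)
  => x >= 13
stmt 4: z := x * z  -- replace 0 occurrence(s) of z with (x * z)
  => x >= 13
stmt 3: x := y * x  -- replace 1 occurrence(s) of x with (y * x)
  => ( y * x ) >= 13
stmt 2: y := z + z  -- replace 1 occurrence(s) of y with (z + z)
  => ( ( z + z ) * x ) >= 13
stmt 1: z := x + 9  -- replace 2 occurrence(s) of z with (x + 9)
  => ( ( ( x + 9 ) + ( x + 9 ) ) * x ) >= 13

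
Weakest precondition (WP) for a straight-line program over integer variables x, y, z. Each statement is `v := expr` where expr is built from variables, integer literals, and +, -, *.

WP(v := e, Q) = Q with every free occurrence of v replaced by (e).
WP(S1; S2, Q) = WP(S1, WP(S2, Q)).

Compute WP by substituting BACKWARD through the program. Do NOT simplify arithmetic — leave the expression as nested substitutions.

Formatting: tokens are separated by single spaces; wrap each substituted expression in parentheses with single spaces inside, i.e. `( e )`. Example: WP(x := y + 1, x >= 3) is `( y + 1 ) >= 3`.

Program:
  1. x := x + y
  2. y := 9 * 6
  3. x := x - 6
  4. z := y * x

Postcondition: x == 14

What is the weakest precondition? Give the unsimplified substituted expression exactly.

post: x == 14
stmt 4: z := y * x  -- replace 0 occurrence(s) of z with (y * x)
  => x == 14
stmt 3: x := x - 6  -- replace 1 occurrence(s) of x with (x - 6)
  => ( x - 6 ) == 14
stmt 2: y := 9 * 6  -- replace 0 occurrence(s) of y with (9 * 6)
  => ( x - 6 ) == 14
stmt 1: x := x + y  -- replace 1 occurrence(s) of x with (x + y)
  => ( ( x + y ) - 6 ) == 14

Answer: ( ( x + y ) - 6 ) == 14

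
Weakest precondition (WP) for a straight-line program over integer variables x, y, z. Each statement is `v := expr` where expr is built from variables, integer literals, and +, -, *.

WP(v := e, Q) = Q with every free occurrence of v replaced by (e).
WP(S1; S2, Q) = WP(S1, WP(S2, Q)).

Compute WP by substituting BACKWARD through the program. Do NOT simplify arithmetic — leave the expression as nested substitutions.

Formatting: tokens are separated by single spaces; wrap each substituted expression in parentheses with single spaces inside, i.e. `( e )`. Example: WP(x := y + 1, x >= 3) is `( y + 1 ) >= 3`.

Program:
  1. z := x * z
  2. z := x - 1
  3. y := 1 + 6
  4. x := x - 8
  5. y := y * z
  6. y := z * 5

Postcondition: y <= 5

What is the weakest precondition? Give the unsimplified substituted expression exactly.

Answer: ( ( x - 1 ) * 5 ) <= 5

Derivation:
post: y <= 5
stmt 6: y := z * 5  -- replace 1 occurrence(s) of y with (z * 5)
  => ( z * 5 ) <= 5
stmt 5: y := y * z  -- replace 0 occurrence(s) of y with (y * z)
  => ( z * 5 ) <= 5
stmt 4: x := x - 8  -- replace 0 occurrence(s) of x with (x - 8)
  => ( z * 5 ) <= 5
stmt 3: y := 1 + 6  -- replace 0 occurrence(s) of y with (1 + 6)
  => ( z * 5 ) <= 5
stmt 2: z := x - 1  -- replace 1 occurrence(s) of z with (x - 1)
  => ( ( x - 1 ) * 5 ) <= 5
stmt 1: z := x * z  -- replace 0 occurrence(s) of z with (x * z)
  => ( ( x - 1 ) * 5 ) <= 5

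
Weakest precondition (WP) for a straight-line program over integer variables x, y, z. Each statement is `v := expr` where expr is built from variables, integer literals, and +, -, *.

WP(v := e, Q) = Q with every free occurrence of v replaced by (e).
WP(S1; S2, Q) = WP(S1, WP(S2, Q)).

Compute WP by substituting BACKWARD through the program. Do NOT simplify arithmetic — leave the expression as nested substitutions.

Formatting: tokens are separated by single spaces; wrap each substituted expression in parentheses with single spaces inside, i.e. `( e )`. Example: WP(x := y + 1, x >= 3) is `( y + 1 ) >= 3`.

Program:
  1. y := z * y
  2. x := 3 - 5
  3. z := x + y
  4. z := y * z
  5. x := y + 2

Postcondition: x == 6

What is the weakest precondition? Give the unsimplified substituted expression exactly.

post: x == 6
stmt 5: x := y + 2  -- replace 1 occurrence(s) of x with (y + 2)
  => ( y + 2 ) == 6
stmt 4: z := y * z  -- replace 0 occurrence(s) of z with (y * z)
  => ( y + 2 ) == 6
stmt 3: z := x + y  -- replace 0 occurrence(s) of z with (x + y)
  => ( y + 2 ) == 6
stmt 2: x := 3 - 5  -- replace 0 occurrence(s) of x with (3 - 5)
  => ( y + 2 ) == 6
stmt 1: y := z * y  -- replace 1 occurrence(s) of y with (z * y)
  => ( ( z * y ) + 2 ) == 6

Answer: ( ( z * y ) + 2 ) == 6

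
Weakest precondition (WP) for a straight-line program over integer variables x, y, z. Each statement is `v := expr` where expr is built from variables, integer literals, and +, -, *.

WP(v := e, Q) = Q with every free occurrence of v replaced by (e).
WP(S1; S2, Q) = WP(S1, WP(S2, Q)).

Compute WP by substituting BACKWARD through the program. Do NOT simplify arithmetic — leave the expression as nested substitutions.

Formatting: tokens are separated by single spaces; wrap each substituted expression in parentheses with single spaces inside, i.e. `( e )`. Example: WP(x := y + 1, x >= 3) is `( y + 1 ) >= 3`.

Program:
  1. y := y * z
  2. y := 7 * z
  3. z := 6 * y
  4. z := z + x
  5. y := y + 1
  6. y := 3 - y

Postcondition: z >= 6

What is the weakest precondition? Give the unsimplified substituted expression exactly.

Answer: ( ( 6 * ( 7 * z ) ) + x ) >= 6

Derivation:
post: z >= 6
stmt 6: y := 3 - y  -- replace 0 occurrence(s) of y with (3 - y)
  => z >= 6
stmt 5: y := y + 1  -- replace 0 occurrence(s) of y with (y + 1)
  => z >= 6
stmt 4: z := z + x  -- replace 1 occurrence(s) of z with (z + x)
  => ( z + x ) >= 6
stmt 3: z := 6 * y  -- replace 1 occurrence(s) of z with (6 * y)
  => ( ( 6 * y ) + x ) >= 6
stmt 2: y := 7 * z  -- replace 1 occurrence(s) of y with (7 * z)
  => ( ( 6 * ( 7 * z ) ) + x ) >= 6
stmt 1: y := y * z  -- replace 0 occurrence(s) of y with (y * z)
  => ( ( 6 * ( 7 * z ) ) + x ) >= 6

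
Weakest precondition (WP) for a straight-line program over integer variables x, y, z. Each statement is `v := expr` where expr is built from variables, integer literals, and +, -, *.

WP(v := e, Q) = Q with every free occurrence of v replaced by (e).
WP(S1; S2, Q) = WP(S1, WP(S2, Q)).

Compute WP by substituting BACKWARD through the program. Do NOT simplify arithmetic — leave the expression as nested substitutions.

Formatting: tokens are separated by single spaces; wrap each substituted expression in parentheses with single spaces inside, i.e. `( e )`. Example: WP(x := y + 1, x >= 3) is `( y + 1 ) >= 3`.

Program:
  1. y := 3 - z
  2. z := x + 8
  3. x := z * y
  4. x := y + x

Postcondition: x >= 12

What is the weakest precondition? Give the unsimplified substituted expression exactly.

post: x >= 12
stmt 4: x := y + x  -- replace 1 occurrence(s) of x with (y + x)
  => ( y + x ) >= 12
stmt 3: x := z * y  -- replace 1 occurrence(s) of x with (z * y)
  => ( y + ( z * y ) ) >= 12
stmt 2: z := x + 8  -- replace 1 occurrence(s) of z with (x + 8)
  => ( y + ( ( x + 8 ) * y ) ) >= 12
stmt 1: y := 3 - z  -- replace 2 occurrence(s) of y with (3 - z)
  => ( ( 3 - z ) + ( ( x + 8 ) * ( 3 - z ) ) ) >= 12

Answer: ( ( 3 - z ) + ( ( x + 8 ) * ( 3 - z ) ) ) >= 12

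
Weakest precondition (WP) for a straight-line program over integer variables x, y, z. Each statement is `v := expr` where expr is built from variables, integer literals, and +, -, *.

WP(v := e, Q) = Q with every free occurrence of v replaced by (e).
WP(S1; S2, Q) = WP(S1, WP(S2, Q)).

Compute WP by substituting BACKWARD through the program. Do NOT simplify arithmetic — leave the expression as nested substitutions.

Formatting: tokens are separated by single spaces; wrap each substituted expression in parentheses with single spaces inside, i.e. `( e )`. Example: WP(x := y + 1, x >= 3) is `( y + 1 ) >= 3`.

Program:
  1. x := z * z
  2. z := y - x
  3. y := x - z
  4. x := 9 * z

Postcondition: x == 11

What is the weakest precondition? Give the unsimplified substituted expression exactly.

Answer: ( 9 * ( y - ( z * z ) ) ) == 11

Derivation:
post: x == 11
stmt 4: x := 9 * z  -- replace 1 occurrence(s) of x with (9 * z)
  => ( 9 * z ) == 11
stmt 3: y := x - z  -- replace 0 occurrence(s) of y with (x - z)
  => ( 9 * z ) == 11
stmt 2: z := y - x  -- replace 1 occurrence(s) of z with (y - x)
  => ( 9 * ( y - x ) ) == 11
stmt 1: x := z * z  -- replace 1 occurrence(s) of x with (z * z)
  => ( 9 * ( y - ( z * z ) ) ) == 11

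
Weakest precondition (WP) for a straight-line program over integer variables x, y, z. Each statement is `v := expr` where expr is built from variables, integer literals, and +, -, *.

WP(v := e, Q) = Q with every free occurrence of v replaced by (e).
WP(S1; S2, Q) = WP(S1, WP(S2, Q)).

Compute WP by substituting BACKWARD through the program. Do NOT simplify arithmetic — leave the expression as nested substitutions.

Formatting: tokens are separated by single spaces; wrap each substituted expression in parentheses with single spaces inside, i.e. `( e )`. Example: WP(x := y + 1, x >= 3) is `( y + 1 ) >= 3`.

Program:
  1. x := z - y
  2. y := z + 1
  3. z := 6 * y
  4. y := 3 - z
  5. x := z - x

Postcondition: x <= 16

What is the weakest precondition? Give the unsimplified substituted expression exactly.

post: x <= 16
stmt 5: x := z - x  -- replace 1 occurrence(s) of x with (z - x)
  => ( z - x ) <= 16
stmt 4: y := 3 - z  -- replace 0 occurrence(s) of y with (3 - z)
  => ( z - x ) <= 16
stmt 3: z := 6 * y  -- replace 1 occurrence(s) of z with (6 * y)
  => ( ( 6 * y ) - x ) <= 16
stmt 2: y := z + 1  -- replace 1 occurrence(s) of y with (z + 1)
  => ( ( 6 * ( z + 1 ) ) - x ) <= 16
stmt 1: x := z - y  -- replace 1 occurrence(s) of x with (z - y)
  => ( ( 6 * ( z + 1 ) ) - ( z - y ) ) <= 16

Answer: ( ( 6 * ( z + 1 ) ) - ( z - y ) ) <= 16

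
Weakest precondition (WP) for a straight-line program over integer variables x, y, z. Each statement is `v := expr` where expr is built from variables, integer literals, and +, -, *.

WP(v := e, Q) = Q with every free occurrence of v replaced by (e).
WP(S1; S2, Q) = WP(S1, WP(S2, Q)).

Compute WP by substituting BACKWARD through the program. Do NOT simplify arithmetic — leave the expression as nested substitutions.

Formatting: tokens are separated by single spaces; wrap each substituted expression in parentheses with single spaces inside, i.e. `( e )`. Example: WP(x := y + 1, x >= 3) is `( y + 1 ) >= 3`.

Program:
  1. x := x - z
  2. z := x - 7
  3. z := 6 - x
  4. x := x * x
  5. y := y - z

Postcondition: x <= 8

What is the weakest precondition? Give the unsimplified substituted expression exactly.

post: x <= 8
stmt 5: y := y - z  -- replace 0 occurrence(s) of y with (y - z)
  => x <= 8
stmt 4: x := x * x  -- replace 1 occurrence(s) of x with (x * x)
  => ( x * x ) <= 8
stmt 3: z := 6 - x  -- replace 0 occurrence(s) of z with (6 - x)
  => ( x * x ) <= 8
stmt 2: z := x - 7  -- replace 0 occurrence(s) of z with (x - 7)
  => ( x * x ) <= 8
stmt 1: x := x - z  -- replace 2 occurrence(s) of x with (x - z)
  => ( ( x - z ) * ( x - z ) ) <= 8

Answer: ( ( x - z ) * ( x - z ) ) <= 8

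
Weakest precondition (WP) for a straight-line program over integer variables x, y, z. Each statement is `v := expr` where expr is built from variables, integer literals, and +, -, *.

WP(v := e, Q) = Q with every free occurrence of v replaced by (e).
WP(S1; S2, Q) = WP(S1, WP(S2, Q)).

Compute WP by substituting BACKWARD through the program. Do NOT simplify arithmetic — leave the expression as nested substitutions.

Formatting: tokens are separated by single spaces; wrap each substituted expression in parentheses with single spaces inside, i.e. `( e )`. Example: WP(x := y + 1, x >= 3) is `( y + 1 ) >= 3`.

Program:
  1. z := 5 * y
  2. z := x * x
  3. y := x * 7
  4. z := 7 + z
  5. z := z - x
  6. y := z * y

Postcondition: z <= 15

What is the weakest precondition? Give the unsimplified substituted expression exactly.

Answer: ( ( 7 + ( x * x ) ) - x ) <= 15

Derivation:
post: z <= 15
stmt 6: y := z * y  -- replace 0 occurrence(s) of y with (z * y)
  => z <= 15
stmt 5: z := z - x  -- replace 1 occurrence(s) of z with (z - x)
  => ( z - x ) <= 15
stmt 4: z := 7 + z  -- replace 1 occurrence(s) of z with (7 + z)
  => ( ( 7 + z ) - x ) <= 15
stmt 3: y := x * 7  -- replace 0 occurrence(s) of y with (x * 7)
  => ( ( 7 + z ) - x ) <= 15
stmt 2: z := x * x  -- replace 1 occurrence(s) of z with (x * x)
  => ( ( 7 + ( x * x ) ) - x ) <= 15
stmt 1: z := 5 * y  -- replace 0 occurrence(s) of z with (5 * y)
  => ( ( 7 + ( x * x ) ) - x ) <= 15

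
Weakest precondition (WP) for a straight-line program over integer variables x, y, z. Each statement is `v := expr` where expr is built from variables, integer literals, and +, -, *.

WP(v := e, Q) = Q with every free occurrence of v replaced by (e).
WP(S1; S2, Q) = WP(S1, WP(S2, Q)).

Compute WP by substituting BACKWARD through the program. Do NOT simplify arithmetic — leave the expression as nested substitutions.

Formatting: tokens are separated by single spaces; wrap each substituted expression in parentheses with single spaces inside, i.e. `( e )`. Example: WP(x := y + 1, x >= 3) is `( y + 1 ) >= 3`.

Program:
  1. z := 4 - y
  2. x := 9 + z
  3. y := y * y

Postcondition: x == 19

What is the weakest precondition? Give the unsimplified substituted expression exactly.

Answer: ( 9 + ( 4 - y ) ) == 19

Derivation:
post: x == 19
stmt 3: y := y * y  -- replace 0 occurrence(s) of y with (y * y)
  => x == 19
stmt 2: x := 9 + z  -- replace 1 occurrence(s) of x with (9 + z)
  => ( 9 + z ) == 19
stmt 1: z := 4 - y  -- replace 1 occurrence(s) of z with (4 - y)
  => ( 9 + ( 4 - y ) ) == 19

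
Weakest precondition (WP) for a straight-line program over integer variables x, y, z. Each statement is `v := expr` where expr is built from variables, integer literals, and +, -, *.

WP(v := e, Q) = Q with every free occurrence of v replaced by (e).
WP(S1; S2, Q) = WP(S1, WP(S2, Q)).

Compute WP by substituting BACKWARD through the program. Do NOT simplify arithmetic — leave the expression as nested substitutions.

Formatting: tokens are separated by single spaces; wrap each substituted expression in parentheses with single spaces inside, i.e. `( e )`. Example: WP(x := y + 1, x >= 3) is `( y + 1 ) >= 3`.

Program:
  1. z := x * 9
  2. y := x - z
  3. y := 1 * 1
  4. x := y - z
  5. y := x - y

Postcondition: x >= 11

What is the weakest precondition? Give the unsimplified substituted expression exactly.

post: x >= 11
stmt 5: y := x - y  -- replace 0 occurrence(s) of y with (x - y)
  => x >= 11
stmt 4: x := y - z  -- replace 1 occurrence(s) of x with (y - z)
  => ( y - z ) >= 11
stmt 3: y := 1 * 1  -- replace 1 occurrence(s) of y with (1 * 1)
  => ( ( 1 * 1 ) - z ) >= 11
stmt 2: y := x - z  -- replace 0 occurrence(s) of y with (x - z)
  => ( ( 1 * 1 ) - z ) >= 11
stmt 1: z := x * 9  -- replace 1 occurrence(s) of z with (x * 9)
  => ( ( 1 * 1 ) - ( x * 9 ) ) >= 11

Answer: ( ( 1 * 1 ) - ( x * 9 ) ) >= 11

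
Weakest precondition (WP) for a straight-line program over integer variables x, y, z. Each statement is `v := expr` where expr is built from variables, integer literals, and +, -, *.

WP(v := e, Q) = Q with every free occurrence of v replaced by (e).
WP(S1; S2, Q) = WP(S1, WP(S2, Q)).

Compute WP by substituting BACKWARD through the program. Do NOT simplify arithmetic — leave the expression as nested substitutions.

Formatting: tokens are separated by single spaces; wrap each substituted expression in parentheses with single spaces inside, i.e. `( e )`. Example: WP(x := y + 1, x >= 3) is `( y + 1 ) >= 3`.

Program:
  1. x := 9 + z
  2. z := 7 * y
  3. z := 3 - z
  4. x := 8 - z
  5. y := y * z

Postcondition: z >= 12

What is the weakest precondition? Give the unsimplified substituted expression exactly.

Answer: ( 3 - ( 7 * y ) ) >= 12

Derivation:
post: z >= 12
stmt 5: y := y * z  -- replace 0 occurrence(s) of y with (y * z)
  => z >= 12
stmt 4: x := 8 - z  -- replace 0 occurrence(s) of x with (8 - z)
  => z >= 12
stmt 3: z := 3 - z  -- replace 1 occurrence(s) of z with (3 - z)
  => ( 3 - z ) >= 12
stmt 2: z := 7 * y  -- replace 1 occurrence(s) of z with (7 * y)
  => ( 3 - ( 7 * y ) ) >= 12
stmt 1: x := 9 + z  -- replace 0 occurrence(s) of x with (9 + z)
  => ( 3 - ( 7 * y ) ) >= 12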